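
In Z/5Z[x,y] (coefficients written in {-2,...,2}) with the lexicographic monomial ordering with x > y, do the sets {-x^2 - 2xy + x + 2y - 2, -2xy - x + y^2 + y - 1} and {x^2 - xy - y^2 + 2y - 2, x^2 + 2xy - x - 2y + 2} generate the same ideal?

Yes, the ideals are equal.

For a fixed monomial order, each ideal has a unique reduced Gröbner basis; comparing bases decides equality.
Buchberger on the first generating set:
f_1 = -x^2 - 2xy + x + 2y - 2, LT = x^2.
f_2 = -2xy - x + y^2 + y - 1, LT = xy.

S(f_1,f_2): lcm = x^2y. S = 2x^2 + 2xy + 2x - 2y^2 + 2y.
  leading term x^2: subtract (-2)·f_1 from 2x^2 + 2xy + 2x - 2y^2 + 2y → -2xy - x - 2y^2 + y + 1
  leading term xy: subtract (1)·f_2 from -2xy - x - 2y^2 + y + 1 → 2y^2 + 2
  leading term y^2: no divisor's leading term divides it; move 2y^2 to the remainder.
  leading term 1: no divisor's leading term divides it; move 2 to the remainder.
  remainder 2y^2 + 2 ≠ 0; add g_3 = 2y^2 + 2 to the basis.

The other S-polynomials (S(f_1,g_3), S(f_2,g_3)) all reduce to 0 modulo the current basis, so we have a Gröbner basis.
Inter-reduce: drop elements whose leading term is divisible by another's, tail-reduce, and make monic.
Reduced Gröbner basis: {x^2 - 2x - y, xy - 2x + 2y + 1, y^2 + 1}.

Buchberger on the second generating set:
h_1 = x^2 - xy - y^2 + 2y - 2, LT = x^2.
h_2 = x^2 + 2xy - x - 2y + 2, LT = x^2.

S(h_1,h_2): lcm = x^2. S = 2xy + x - y^2 - y + 1.
  leading term xy: no divisor's leading term divides it; move 2xy to the remainder.
  leading term x: no divisor's leading term divides it; move x to the remainder.
  leading term y^2: no divisor's leading term divides it; move -y^2 to the remainder.
  leading term y: no divisor's leading term divides it; move -y to the remainder.
  leading term 1: no divisor's leading term divides it; move 1 to the remainder.
  remainder 2xy + x - y^2 - y + 1 ≠ 0; add k_3 = 2xy + x - y^2 - y + 1 to the basis.

S(h_1,k_3): lcm = x^2y. S = 2x^2 + 2xy^2 - 2xy + 2x - y^3 + 2y^2 - 2y.
  leading term x^2: subtract (2)·h_1 from 2x^2 + 2xy^2 - 2xy + 2x - y^3 + 2y^2 - 2y → 2xy^2 + 2x - y^3 - y^2 - y - 1
  leading term xy^2: subtract (y)·k_3 from 2xy^2 + 2x - y^3 - y^2 - y - 1 → -xy + 2x - 2y - 1
  leading term xy: subtract (2)·k_3 from -xy + 2x - 2y - 1 → 2y^2 + 2
  leading term y^2: no divisor's leading term divides it; move 2y^2 to the remainder.
  leading term 1: no divisor's leading term divides it; move 2 to the remainder.
  remainder 2y^2 + 2 ≠ 0; add k_4 = 2y^2 + 2 to the basis.

The other S-polynomials (S(h_2,k_3), S(h_1,k_4), S(h_2,k_4), S(k_3,k_4)) all reduce to 0 modulo the current basis, so we have a Gröbner basis.
Inter-reduce: drop elements whose leading term is divisible by another's, tail-reduce, and make monic.
Reduced Gröbner basis: {x^2 - 2x - y, xy - 2x + 2y + 1, y^2 + 1}.

Same reduced basis, so the two generating sets span the same ideal.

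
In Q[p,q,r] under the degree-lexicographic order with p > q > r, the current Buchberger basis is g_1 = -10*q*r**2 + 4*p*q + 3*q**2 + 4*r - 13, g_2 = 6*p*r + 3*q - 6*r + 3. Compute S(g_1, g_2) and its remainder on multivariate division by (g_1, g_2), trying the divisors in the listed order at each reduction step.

lcm(LM(g_1), LM(g_2)) = p*q*r**2.
S = (lcm/LT(g_1))·g_1 − (lcm/LT(g_2))·g_2 = -2/5*p**2*q - 3/10*p*q**2 - 1/2*q**2*r + q*r**2 - 2/5*p*r - 1/2*q*r + 13/10*p.
Reduce S modulo (g_1, g_2) in that order:
  leading term p**2*q: no divisor's leading term divides it; move -2/5*p**2*q to the remainder.
  leading term p*q**2: no divisor's leading term divides it; move -3/10*p*q**2 to the remainder.
  leading term q**2*r: no divisor's leading term divides it; move -1/2*q**2*r to the remainder.
  leading term q*r**2: subtract (-1/10)·g_1 from q*r**2 - 2/5*p*r - 1/2*q*r + 13/10*p → 2/5*p*q - 2/5*p*r + 3/10*q**2 - 1/2*q*r + 13/10*p + 2/5*r - 13/10
  leading term p*q: no divisor's leading term divides it; move 2/5*p*q to the remainder.
  leading term p*r: subtract (-1/15)·g_2 from -2/5*p*r + 3/10*q**2 - 1/2*q*r + 13/10*p + 2/5*r - 13/10 → 3/10*q**2 - 1/2*q*r + 13/10*p + 1/5*q - 11/10
  leading term q**2: no divisor's leading term divides it; move 3/10*q**2 to the remainder.
  leading term q*r: no divisor's leading term divides it; move -1/2*q*r to the remainder.
  leading term p: no divisor's leading term divides it; move 13/10*p to the remainder.
  leading term q: no divisor's leading term divides it; move 1/5*q to the remainder.
  leading term 1: no divisor's leading term divides it; move -11/10 to the remainder.
The remainder -2/5*p**2*q - 3/10*p*q**2 - 1/2*q**2*r + 2/5*p*q + 3/10*q**2 - 1/2*q*r + 13/10*p + 1/5*q - 11/10 is nonzero, so it would be added as the next basis element.

S(g_1, g_2) = -2/5*p**2*q - 3/10*p*q**2 - 1/2*q**2*r + q*r**2 - 2/5*p*r - 1/2*q*r + 13/10*p; remainder on division = -2/5*p**2*q - 3/10*p*q**2 - 1/2*q**2*r + 2/5*p*q + 3/10*q**2 - 1/2*q*r + 13/10*p + 1/5*q - 11/10.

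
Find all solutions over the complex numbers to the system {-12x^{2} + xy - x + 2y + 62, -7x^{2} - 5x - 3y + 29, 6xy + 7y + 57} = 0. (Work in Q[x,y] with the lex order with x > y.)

Compute a lex Gröbner basis by Buchberger's algorithm.
f_1 = -12x^{2} + xy - x + 2y + 62, LT = x^{2}.
f_2 = -7x^{2} - 5x - 3y + 29, LT = x^{2}.
f_3 = 6xy + 7y + 57, LT = xy.

S(f_1,f_2): lcm = x^{2}. S = -\tfrac{1}{12}xy - \tfrac{53}{84}x - \tfrac{25}{42}y - \tfrac{43}{42}.
  leading term xy: subtract (-\tfrac{1}{72})·f_3 from -\tfrac{1}{12}xy - \tfrac{53}{84}x - \tfrac{25}{42}y - \tfrac{43}{42} → -\tfrac{53}{84}x - \tfrac{251}{504}y - \tfrac{13}{56}
  leading term x: no divisor's leading term divides it; move -\tfrac{53}{84}x to the remainder.
  leading term y: no divisor's leading term divides it; move -\tfrac{251}{504}y to the remainder.
  leading term 1: no divisor's leading term divides it; move -\tfrac{13}{56} to the remainder.
  remainder -\tfrac{53}{84}x - \tfrac{251}{504}y - \tfrac{13}{56} ≠ 0; add h_4 = -\tfrac{53}{84}x - \tfrac{251}{504}y - \tfrac{13}{56} to the basis.

S(f_1,f_3): lcm = x^{2}y. S = -\tfrac{1}{12}xy^{2} - \tfrac{13}{12}xy - \tfrac{19}{2}x - \tfrac{1}{6}y^{2} - \tfrac{31}{6}y.
  leading term xy^{2}: subtract (-\tfrac{1}{72}y)·f_3 from -\tfrac{1}{12}xy^{2} - \tfrac{13}{12}xy - \tfrac{19}{2}x - \tfrac{1}{6}y^{2} - \tfrac{31}{6}y → -\tfrac{13}{12}xy - \tfrac{19}{2}x - \tfrac{5}{72}y^{2} - \tfrac{35}{8}y
  leading term xy: subtract (-\tfrac{13}{72})·f_3 from -\tfrac{13}{12}xy - \tfrac{19}{2}x - \tfrac{5}{72}y^{2} - \tfrac{35}{8}y → -\tfrac{19}{2}x - \tfrac{5}{72}y^{2} - \tfrac{28}{9}y + \tfrac{247}{24}
  leading term x: subtract (\tfrac{798}{53})·h_4 from -\tfrac{19}{2}x - \tfrac{5}{72}y^{2} - \tfrac{28}{9}y + \tfrac{247}{24} → -\tfrac{5}{72}y^{2} + \tfrac{8371}{1908}y + \tfrac{17537}{1272}
  leading term y^{2}: no divisor's leading term divides it; move -\tfrac{5}{72}y^{2} to the remainder.
  leading term y: no divisor's leading term divides it; move \tfrac{8371}{1908}y to the remainder.
  leading term 1: no divisor's leading term divides it; move \tfrac{17537}{1272} to the remainder.
  remainder -\tfrac{5}{72}y^{2} + \tfrac{8371}{1908}y + \tfrac{17537}{1272} ≠ 0; add h_5 = -\tfrac{5}{72}y^{2} + \tfrac{8371}{1908}y + \tfrac{17537}{1272} to the basis.

S(f_2,f_3): lcm = x^{2}y. S = -\tfrac{19}{42}xy - \tfrac{19}{2}x + \tfrac{3}{7}y^{2} - \tfrac{29}{7}y.
  leading term xy: subtract (-\tfrac{19}{252})·f_3 from -\tfrac{19}{42}xy - \tfrac{19}{2}x + \tfrac{3}{7}y^{2} - \tfrac{29}{7}y → -\tfrac{19}{2}x + \tfrac{3}{7}y^{2} - \tfrac{911}{252}y + \tfrac{361}{84}
  leading term x: subtract (\tfrac{798}{53})·h_4 from -\tfrac{19}{2}x + \tfrac{3}{7}y^{2} - \tfrac{911}{252}y + \tfrac{361}{84} → \tfrac{3}{7}y^{2} + \tfrac{25933}{6678}y + \tfrac{17347}{2226}
  leading term y^{2}: subtract (-\tfrac{216}{35})·h_5 from \tfrac{3}{7}y^{2} + \tfrac{25933}{6678}y + \tfrac{17347}{2226} → \tfrac{1033733}{33390}y + \tfrac{1033733}{11130}
  leading term y: no divisor's leading term divides it; move \tfrac{1033733}{33390}y to the remainder.
  leading term 1: no divisor's leading term divides it; move \tfrac{1033733}{11130} to the remainder.
  remainder \tfrac{1033733}{33390}y + \tfrac{1033733}{11130} ≠ 0; add h_6 = \tfrac{1033733}{33390}y + \tfrac{1033733}{11130} to the basis.

The other S-polynomials (S(f_1,h_4), S(f_2,h_4), S(f_3,h_4), S(f_1,h_5), S(f_2,h_5), S(f_3,h_5), S(h_4,h_5), S(f_1,h_6), S(f_2,h_6), S(f_3,h_6), S(h_4,h_6), S(h_5,h_6)) all reduce to 0 modulo the current basis, so we have a Gröbner basis.
Inter-reduce: drop elements whose leading term is divisible by another's, tail-reduce, and make monic.
Reduced Gröbner basis: {x - 2, y + 3}.

Elimination: the polynomial y + 3 lies in the elimination ideal for y, so y ∈ {-3}. For each such y, the remaining basis elements (now univariate) give the rest of the solution.
  y = -3: the earlier basis element becomes x - 2 = 0, giving x = 2 — point (2, -3).
Substituting each solution back into the original system confirms all equations vanish.
Zero-dimensionality of the ideal guarantees finitely many solutions over ℂ.

{(2, -3)}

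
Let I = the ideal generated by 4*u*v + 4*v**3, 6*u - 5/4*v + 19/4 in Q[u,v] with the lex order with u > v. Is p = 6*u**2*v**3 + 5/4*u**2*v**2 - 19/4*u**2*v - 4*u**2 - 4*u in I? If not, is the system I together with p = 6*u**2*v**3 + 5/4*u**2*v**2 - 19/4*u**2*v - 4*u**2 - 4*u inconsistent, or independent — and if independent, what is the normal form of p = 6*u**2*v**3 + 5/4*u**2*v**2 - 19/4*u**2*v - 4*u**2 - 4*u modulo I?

6*u**2*v**3 + 5/4*u**2*v**2 - 19/4*u**2*v - 4*u**2 - 4*u is independent of I; its normal form modulo I is -25/144*v**2 + 35/72*v + 95/144.

First compute the reduced Gröbner basis of I by Buchberger's algorithm.
f_1 = 4*u*v + 4*v**3, LT = u*v.
f_2 = 6*u - 5/4*v + 19/4, LT = u.

S(f_1,f_2): lcm = u*v. S = v**3 + 5/24*v**2 - 19/24*v.
  leading term v**3: no divisor's leading term divides it; move v**3 to the remainder.
  leading term v**2: no divisor's leading term divides it; move 5/24*v**2 to the remainder.
  leading term v: no divisor's leading term divides it; move -19/24*v to the remainder.
  remainder v**3 + 5/24*v**2 - 19/24*v ≠ 0; add h_3 = v**3 + 5/24*v**2 - 19/24*v to the basis.

S(f_1,h_3): lcm = u*v**3. S = -5/24*u*v**2 + 19/24*u*v + v**5.
  leading term u*v**2: subtract (-5/96*v)·f_1 from -5/24*u*v**2 + 19/24*u*v + v**5 → 19/24*u*v + v**5 + 5/24*v**4
  leading term u*v: subtract (19/96)·f_1 from 19/24*u*v + v**5 + 5/24*v**4 → v**5 + 5/24*v**4 - 19/24*v**3
  leading term v**5: subtract (v**2)·h_3 from v**5 + 5/24*v**4 - 19/24*v**3 → 0
  remainder 0.

S(f_2,h_3): leading monomials are coprime, so the S-polynomial reduces to 0 (Buchberger's first criterion).
Every S-polynomial of the final basis reduces to 0, so we have a Gröbner basis.
Inter-reduce: drop elements whose leading term is divisible by another's, tail-reduce, and make monic.
Reduced Gröbner basis: {u - 5/24*v + 19/24, v**3 + 5/24*v**2 - 19/24*v}.
Label its elements g_1 = u - 5/24*v + 19/24, g_2 = v**3 + 5/24*v**2 - 19/24*v.

Reduce p = 6*u**2*v**3 + 5/4*u**2*v**2 - 19/4*u**2*v - 4*u**2 - 4*u modulo G:
  leading term u**2*v**3: subtract (6*u*v**3)·g_1 from 6*u**2*v**3 + 5/4*u**2*v**2 - 19/4*u**2*v - 4*u**2 - 4*u → 5/4*u**2*v**2 - 19/4*u**2*v - 4*u**2 + 5/4*u*v**4 - 19/4*u*v**3 - 4*u
  leading term u**2*v**2: subtract (5/4*u*v**2)·g_1 from 5/4*u**2*v**2 - 19/4*u**2*v - 4*u**2 + 5/4*u*v**4 - 19/4*u*v**3 - 4*u → -19/4*u**2*v - 4*u**2 + 5/4*u*v**4 - 431/96*u*v**3 - 95/96*u*v**2 - 4*u
  leading term u**2*v: subtract (-19/4*u*v)·g_1 from -19/4*u**2*v - 4*u**2 + 5/4*u*v**4 - 431/96*u*v**3 - 95/96*u*v**2 - 4*u → -4*u**2 + 5/4*u*v**4 - 431/96*u*v**3 - 95/48*u*v**2 + 361/96*u*v - 4*u
  leading term u**2: subtract (-4*u)·g_1 from -4*u**2 + 5/4*u*v**4 - 431/96*u*v**3 - 95/48*u*v**2 + 361/96*u*v - 4*u → 5/4*u*v**4 - 431/96*u*v**3 - 95/48*u*v**2 + 281/96*u*v - 5/6*u
  leading term u*v**4: subtract (5/4*v**4)·g_1 from 5/4*u*v**4 - 431/96*u*v**3 - 95/48*u*v**2 + 281/96*u*v - 5/6*u → -431/96*u*v**3 - 95/48*u*v**2 + 281/96*u*v - 5/6*u + 25/96*v**5 - 95/96*v**4
  leading term u*v**3: subtract (-431/96*v**3)·g_1 from -431/96*u*v**3 - 95/48*u*v**2 + 281/96*u*v - 5/6*u + 25/96*v**5 - 95/96*v**4 → -95/48*u*v**2 + 281/96*u*v - 5/6*u + 25/96*v**5 - 4435/2304*v**4 + 8189/2304*v**3
  leading term u*v**2: subtract (-95/48*v**2)·g_1 from -95/48*u*v**2 + 281/96*u*v - 5/6*u + 25/96*v**5 - 4435/2304*v**4 + 8189/2304*v**3 → 281/96*u*v - 5/6*u + 25/96*v**5 - 4435/2304*v**4 + 2413/768*v**3 + 1805/1152*v**2
  leading term u*v: subtract (281/96*v)·g_1 from 281/96*u*v - 5/6*u + 25/96*v**5 - 4435/2304*v**4 + 2413/768*v**3 + 1805/1152*v**2 → -5/6*u + 25/96*v**5 - 4435/2304*v**4 + 2413/768*v**3 + 5015/2304*v**2 - 5339/2304*v
  leading term u: subtract (-5/6)·g_1 from -5/6*u + 25/96*v**5 - 4435/2304*v**4 + 2413/768*v**3 + 5015/2304*v**2 - 5339/2304*v → 25/96*v**5 - 4435/2304*v**4 + 2413/768*v**3 + 5015/2304*v**2 - 1913/768*v + 95/144
  leading term v**5: subtract (25/96*v**2)·g_2 from 25/96*v**5 - 4435/2304*v**4 + 2413/768*v**3 + 5015/2304*v**2 - 1913/768*v + 95/144 → -95/48*v**4 + 3857/1152*v**3 + 5015/2304*v**2 - 1913/768*v + 95/144
  leading term v**4: subtract (-95/48*v)·g_2 from -95/48*v**4 + 3857/1152*v**3 + 5015/2304*v**2 - 1913/768*v + 95/144 → 361/96*v**3 + 1405/2304*v**2 - 1913/768*v + 95/144
  leading term v**3: subtract (361/96)·g_2 from 361/96*v**3 + 1405/2304*v**2 - 1913/768*v + 95/144 → -25/144*v**2 + 35/72*v + 95/144
  leading term v**2: no divisor's leading term divides it; move -25/144*v**2 to the remainder.
  leading term v: no divisor's leading term divides it; move 35/72*v to the remainder.
  leading term 1: no divisor's leading term divides it; move 95/144 to the remainder.
  normal form = -25/144*v**2 + 35/72*v + 95/144.
The normal form is nonzero, so p ∉ I. Since p minus its normal form lies in I, I + (p) = I + (r) where r = -25/144*v**2 + 35/72*v + 95/144; decide whether this ideal is the whole ring.
Run Buchberger on G together with r (pairs among the g_i already reduce to 0 since G is a Gröbner basis):
g_1 = u - 5/24*v + 19/24, LT = u.
g_2 = v**3 + 5/24*v**2 - 19/24*v, LT = v**3.
r = -25/144*v**2 + 35/72*v + 95/144, LT = v**2.

S(g_1,g_2): leading monomials are coprime, so the S-polynomial reduces to 0 (Buchberger's first criterion).
S(g_1,r): leading monomials are coprime, so the S-polynomial reduces to 0 (Buchberger's first criterion).
S(g_2,r): lcm = v**3. S = 361/120*v**2 + 361/120*v.
  leading term v**2: subtract (-2166/125)·r from 361/120*v**2 + 361/120*v → 6859/600*v + 6859/600
  leading term v: no divisor's leading term divides it; move 6859/600*v to the remainder.
  leading term 1: no divisor's leading term divides it; move 6859/600 to the remainder.
  remainder 6859/600*v + 6859/600 ≠ 0; add m_4 = 6859/600*v + 6859/600 to the basis.

S(g_1,m_4): leading monomials are coprime, so the S-polynomial reduces to 0 (Buchberger's first criterion).
S(g_2,m_4): lcm = v**3. S = -19/24*v**2 - 19/24*v.
  leading term v**2: subtract (114/25)·r from -19/24*v**2 - 19/24*v → -361/120*v - 361/120
  leading term v: subtract (-5/19)·m_4 from -361/120*v - 361/120 → 0
  remainder 0.

S(r,m_4): lcm = v**2. S = -19/5*v - 19/5.
  leading term v: subtract (-120/361)·m_4 from -19/5*v - 19/5 → 0
  remainder 0.

Every S-polynomial of the final basis reduces to 0, so we have a Gröbner basis.
Inter-reduce: drop elements whose leading term is divisible by another's, tail-reduce, and make monic.
Reduced Gröbner basis: {u + 1, v + 1}.
The reduced Gröbner basis of I + (p) is {u + 1, v + 1} ≠ {1}, a proper ideal, so the enlarged system stays consistent: p is independent of I, with normal form -25/144*v**2 + 35/72*v + 95/144.

Ideal membership is decidable via reduction modulo a Gröbner basis.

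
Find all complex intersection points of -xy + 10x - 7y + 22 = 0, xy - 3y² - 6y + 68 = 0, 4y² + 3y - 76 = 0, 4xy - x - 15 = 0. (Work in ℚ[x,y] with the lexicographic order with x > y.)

{(1, 4)}

Compute a lex Gröbner basis by Buchberger's algorithm.
f_1 = -xy + 10x - 7y + 22, LT = xy.
f_2 = xy - 3y² - 6y + 68, LT = xy.
f_3 = 4y² + 3y - 76, LT = y².
f_4 = 4xy - x - 15, LT = xy.

S(f_1,f_2): lcm = xy. S = -10x + 3y² + 13y - 90.
  leading term x: no divisor's leading term divides it; move -10x to the remainder.
  leading term y²: subtract (¾)·f_3 from 3y² + 13y - 90 → 43/4y - 33
  leading term y: no divisor's leading term divides it; move 43/4y to the remainder.
  leading term 1: no divisor's leading term divides it; move -33 to the remainder.
  remainder -10x + 43/4y - 33 ≠ 0; add h_5 = -10x + 43/4y - 33 to the basis.

S(f_1,f_3): lcm = xy². S = -43/4xy + 19x + 7y² - 22y.
  leading term xy: subtract (43/4)·f_1 from -43/4xy + 19x + 7y² - 22y → -177/2x + 7y² + 213/4y - 473/2
  leading term x: subtract (177/20)·h_5 from -177/2x + 7y² + 213/4y - 473/2 → 7y² - 3351/80y + 1111/20
  leading term y²: subtract (7/4)·f_3 from 7y² - 3351/80y + 1111/20 → -3771/80y + 3771/20
  leading term y: no divisor's leading term divides it; move -3771/80y to the remainder.
  leading term 1: no divisor's leading term divides it; move 3771/20 to the remainder.
  remainder -3771/80y + 3771/20 ≠ 0; add h_6 = -3771/80y + 3771/20 to the basis.

The other S-polynomials (S(f_1,f_4), S(f_2,f_3), S(f_2,f_4), S(f_3,f_4), S(f_1,h_5), S(f_2,h_5), S(f_3,h_5), S(f_4,h_5), S(f_1,h_6), S(f_2,h_6), S(f_3,h_6), S(f_4,h_6), S(h_5,h_6)) all reduce to 0 modulo the current basis, so we have a Gröbner basis.
Inter-reduce: drop elements whose leading term is divisible by another's, tail-reduce, and make monic.
Reduced Gröbner basis: {x - 1, y - 4}.

Since the basis is lex-ordered, y - 4 is univariate in y. Its roots are {4}. Back-substituting each root into the other basis elements fixes the other coordinates.
  y = 4: the earlier basis element becomes x - 1 = 0, giving x = 1 — point (1, 4).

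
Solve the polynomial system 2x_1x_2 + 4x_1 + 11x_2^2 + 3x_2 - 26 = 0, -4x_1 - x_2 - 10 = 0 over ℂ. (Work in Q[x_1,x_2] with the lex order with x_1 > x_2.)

{(-29/14, -12/7), (-3, 2)}

Compute a lex Gröbner basis by Buchberger's algorithm.
f_1 = 2x_1x_2 + 4x_1 + 11x_2^2 + 3x_2 - 26, LT = x_1x_2.
f_2 = -4x_1 - x_2 - 10, LT = x_1.

S(f_1,f_2): lcm = x_1x_2. S = 2x_1 + 21/4x_2^2 - x_2 - 13.
  leading term x_1: subtract (-1/2)·f_2 from 2x_1 + 21/4x_2^2 - x_2 - 13 → 21/4x_2^2 - 3/2x_2 - 18
  leading term x_2^2: no divisor's leading term divides it; move 21/4x_2^2 to the remainder.
  leading term x_2: no divisor's leading term divides it; move -3/2x_2 to the remainder.
  leading term 1: no divisor's leading term divides it; move -18 to the remainder.
  remainder 21/4x_2^2 - 3/2x_2 - 18 ≠ 0; add h_3 = 21/4x_2^2 - 3/2x_2 - 18 to the basis.

S(f_1,h_3): lcm = x_1x_2^2. S = 16/7x_1x_2 + 24/7x_1 + 11/2x_2^3 + 3/2x_2^2 - 13x_2.
  leading term x_1x_2: subtract (8/7)·f_1 from 16/7x_1x_2 + 24/7x_1 + 11/2x_2^3 + 3/2x_2^2 - 13x_2 → -8/7x_1 + 11/2x_2^3 - 155/14x_2^2 - 115/7x_2 + 208/7
  leading term x_1: subtract (2/7)·f_2 from -8/7x_1 + 11/2x_2^3 - 155/14x_2^2 - 115/7x_2 + 208/7 → 11/2x_2^3 - 155/14x_2^2 - 113/7x_2 + 228/7
  leading term x_2^3: subtract (22/21x_2)·h_3 from 11/2x_2^3 - 155/14x_2^2 - 113/7x_2 + 228/7 → -19/2x_2^2 + 19/7x_2 + 228/7
  leading term x_2^2: subtract (-38/21)·h_3 from -19/2x_2^2 + 19/7x_2 + 228/7 → 0
  remainder 0.

S(f_2,h_3): leading monomials are coprime, so the S-polynomial reduces to 0 (Buchberger's first criterion).
Every S-polynomial of the final basis reduces to 0, so we have a Gröbner basis.
Inter-reduce: drop elements whose leading term is divisible by another's, tail-reduce, and make monic.
Reduced Gröbner basis: {x_1 + 1/4x_2 + 5/2, x_2^2 - 2/7x_2 - 24/7}.

Elimination: the polynomial x_2^2 - 2/7x_2 - 24/7 lies in the elimination ideal for x_2, so x_2 ∈ {-12/7, 2}. For each such x_2, the remaining basis elements (now univariate) give the rest of the solution.
  x_2 = -12/7: the earlier basis element becomes x_1 + 29/14 = 0, giving x_1 = -29/14 — point (-29/14, -12/7).
  x_2 = 2: the earlier basis element becomes x_1 + 3 = 0, giving x_1 = -3 — point (-3, 2).
Check: every point annihilates each of the original generators.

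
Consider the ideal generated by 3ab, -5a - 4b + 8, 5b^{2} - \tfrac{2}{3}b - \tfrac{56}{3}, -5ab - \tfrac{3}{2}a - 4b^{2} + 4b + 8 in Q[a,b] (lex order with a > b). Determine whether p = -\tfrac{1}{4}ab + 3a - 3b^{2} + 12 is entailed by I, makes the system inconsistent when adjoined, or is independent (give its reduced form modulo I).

First compute the reduced Gröbner basis of I by Buchberger's algorithm.
f_1 = 3ab, LT = ab.
f_2 = -5a - 4b + 8, LT = a.
f_3 = 5b^{2} - \tfrac{2}{3}b - \tfrac{56}{3}, LT = b^{2}.
f_4 = -5ab - \tfrac{3}{2}a - 4b^{2} + 4b + 8, LT = ab.

S(f_1,f_2): lcm = ab. S = -\tfrac{4}{5}b^{2} + \tfrac{8}{5}b.
  reduce S modulo (f_1, f_2, f_3, f_4):
  remainder \tfrac{112}{75}b - \tfrac{224}{75} ≠ 0; add h_5 = \tfrac{112}{75}b - \tfrac{224}{75} to the basis.

The other S-polynomials (S(f_1,f_3), S(f_1,f_4), S(f_2,f_3), S(f_2,f_4), S(f_3,f_4), S(f_1,h_5), S(f_2,h_5), S(f_3,h_5), S(f_4,h_5)) all reduce to 0 modulo the current basis, so we have a Gröbner basis.
Inter-reduce: drop elements whose leading term is divisible by another's, tail-reduce, and make monic.
Reduced Gröbner basis: {a, b - 2}.
Label its elements g_1 = a, g_2 = b - 2.

Reduce p = -\tfrac{1}{4}ab + 3a - 3b^{2} + 12 modulo G:
  leading term ab: subtract (-\tfrac{1}{4}b)·g_1 from -\tfrac{1}{4}ab + 3a - 3b^{2} + 12 → 3a - 3b^{2} + 12
  leading term a: subtract (3)·g_1 from 3a - 3b^{2} + 12 → -3b^{2} + 12
  leading term b^{2}: subtract (-3b)·g_2 from -3b^{2} + 12 → -6b + 12
  leading term b: subtract (-6)·g_2 from -6b + 12 → 0
  normal form = 0.
Since the normal form is 0, p ∈ I.

-\tfrac{1}{4}ab + 3a - 3b^{2} + 12 lies in I (it reduces to 0).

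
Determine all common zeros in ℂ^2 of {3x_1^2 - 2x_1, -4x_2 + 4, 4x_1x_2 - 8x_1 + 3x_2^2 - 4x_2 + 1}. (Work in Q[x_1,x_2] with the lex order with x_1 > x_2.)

{(0, 1)}

Compute a lex Gröbner basis by Buchberger's algorithm.
f_1 = 3x_1^2 - 2x_1, LT = x_1^2.
f_2 = -4x_2 + 4, LT = x_2.
f_3 = 4x_1x_2 - 8x_1 + 3x_2^2 - 4x_2 + 1, LT = x_1x_2.

S(f_1,f_3): lcm = x_1^2x_2. S = 2x_1^2 - 3/4x_1x_2^2 + 1/3x_1x_2 - 1/4x_1.
  leading term x_1^2: subtract (2/3)·f_1 from 2x_1^2 - 3/4x_1x_2^2 + 1/3x_1x_2 - 1/4x_1 → -3/4x_1x_2^2 + 1/3x_1x_2 + 13/12x_1
  leading term x_1x_2^2: subtract (3/16x_1x_2)·f_2 from -3/4x_1x_2^2 + 1/3x_1x_2 + 13/12x_1 → -5/12x_1x_2 + 13/12x_1
  leading term x_1x_2: subtract (5/48x_1)·f_2 from -5/12x_1x_2 + 13/12x_1 → 2/3x_1
  leading term x_1: no divisor's leading term divides it; move 2/3x_1 to the remainder.
  remainder 2/3x_1 ≠ 0; add h_4 = 2/3x_1 to the basis.

The other S-polynomials (S(f_1,f_2), S(f_2,f_3), S(f_1,h_4), S(f_2,h_4), S(f_3,h_4)) all reduce to 0 modulo the current basis, so we have a Gröbner basis.
Inter-reduce: drop elements whose leading term is divisible by another's, tail-reduce, and make monic.
Reduced Gröbner basis: {x_1, x_2 - 1}.

A lex Gröbner basis eliminates variables successively. Here x_2 - 1 depends only on x_2, with roots {1}; lifting each root through the earlier basis elements recovers the full solutions.
  x_2 = 1: the earlier basis element becomes x_1 = 0, giving x_1 = 0 — point (0, 1).
Check: every point annihilates each of the original generators.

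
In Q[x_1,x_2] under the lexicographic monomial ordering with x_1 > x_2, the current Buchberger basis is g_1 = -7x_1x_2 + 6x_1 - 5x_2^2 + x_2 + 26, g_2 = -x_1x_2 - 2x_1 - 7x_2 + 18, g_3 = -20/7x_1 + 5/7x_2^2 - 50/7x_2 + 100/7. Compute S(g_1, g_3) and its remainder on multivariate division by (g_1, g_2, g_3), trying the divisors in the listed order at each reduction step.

S(g_1, g_3) = -6/7x_1 + 1/4x_2^3 - 25/14x_2^2 + 34/7x_2 - 26/7; remainder on division = 1/4x_2^3 - 2x_2^2 + 7x_2 - 8.

lcm(LM(g_1), LM(g_3)) = x_1x_2.
S = (lcm/LT(g_1))·g_1 − (lcm/LT(g_3))·g_3 = -6/7x_1 + 1/4x_2^3 - 25/14x_2^2 + 34/7x_2 - 26/7.
Reduce S modulo (g_1, g_2, g_3) in that order:
  leading term x_1: subtract (3/10)·g_3 from -6/7x_1 + 1/4x_2^3 - 25/14x_2^2 + 34/7x_2 - 26/7 → 1/4x_2^3 - 2x_2^2 + 7x_2 - 8
  leading term x_2^3: no divisor's leading term divides it; move 1/4x_2^3 to the remainder.
  leading term x_2^2: no divisor's leading term divides it; move -2x_2^2 to the remainder.
  leading term x_2: no divisor's leading term divides it; move 7x_2 to the remainder.
  leading term 1: no divisor's leading term divides it; move -8 to the remainder.
The remainder 1/4x_2^3 - 2x_2^2 + 7x_2 - 8 is nonzero, so it would be added as the next basis element.
An S-polynomial is built so that the two leading terms cancel; whether anything survives reduction is exactly the Gröbner-basis criterion.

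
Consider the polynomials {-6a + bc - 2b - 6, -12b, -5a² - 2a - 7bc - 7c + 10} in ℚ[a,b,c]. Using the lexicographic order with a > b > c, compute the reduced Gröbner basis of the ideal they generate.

Buchberger's algorithm terminates because the ascending chain of leading-term ideals stabilizes.

f_1 = -6a + bc - 2b - 6, LT = a.
f_2 = -12b, LT = b.
f_3 = -5a² - 2a - 7bc - 7c + 10, LT = a².

S(f_1,f_3): lcm = a². S = -⅙abc + ⅓ab + ⅗a - 7/5bc - 7/5c + 2.
  leading term abc: subtract (1/36bc)·f_1 from -⅙abc + ⅓ab + ⅗a - 7/5bc - 7/5c + 2 → ⅓ab + ⅗a - 1/36b²c² + 1/18b²c - 37/30bc - 7/5c + 2
  leading term ab: subtract (-1/18b)·f_1 from ⅓ab + ⅗a - 1/36b²c² + 1/18b²c - 37/30bc - 7/5c + 2 → ⅗a - 1/36b²c² + 1/9b²c - 1/9b² - 37/30bc - ⅓b - 7/5c + 2
  leading term a: subtract (-1/10)·f_1 from ⅗a - 1/36b²c² + 1/9b²c - 1/9b² - 37/30bc - ⅓b - 7/5c + 2 → -1/36b²c² + 1/9b²c - 1/9b² - 17/15bc - 8/15b - 7/5c + 7/5
  leading term b²c²: subtract (1/432bc²)·f_2 from -1/36b²c² + 1/9b²c - 1/9b² - 17/15bc - 8/15b - 7/5c + 7/5 → 1/9b²c - 1/9b² - 17/15bc - 8/15b - 7/5c + 7/5
  leading term b²c: subtract (-1/108bc)·f_2 from 1/9b²c - 1/9b² - 17/15bc - 8/15b - 7/5c + 7/5 → -1/9b² - 17/15bc - 8/15b - 7/5c + 7/5
  leading term b²: subtract (1/108b)·f_2 from -1/9b² - 17/15bc - 8/15b - 7/5c + 7/5 → -17/15bc - 8/15b - 7/5c + 7/5
  leading term bc: subtract (17/180c)·f_2 from -17/15bc - 8/15b - 7/5c + 7/5 → -8/15b - 7/5c + 7/5
  leading term b: subtract (2/45)·f_2 from -8/15b - 7/5c + 7/5 → -7/5c + 7/5
  leading term c: no divisor's leading term divides it; move -7/5c to the remainder.
  leading term 1: no divisor's leading term divides it; move 7/5 to the remainder.
  remainder -7/5c + 7/5 ≠ 0; add g_4 = -7/5c + 7/5 to the basis.

The other S-polynomials (S(f_1,f_2), S(f_2,f_3), S(f_1,g_4), S(f_2,g_4), S(f_3,g_4)) all reduce to 0 modulo the current basis, so we have a Gröbner basis.
Inter-reduce: drop elements whose leading term is divisible by another's, tail-reduce, and make monic.

G = {a + 1, b, c - 1}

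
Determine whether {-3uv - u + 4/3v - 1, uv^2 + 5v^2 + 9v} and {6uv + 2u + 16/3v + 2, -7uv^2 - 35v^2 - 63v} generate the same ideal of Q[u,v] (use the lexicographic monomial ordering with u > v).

Since reduced Gröbner bases are canonical representatives of ideals under a given ordering, it suffices to compute and compare them.
Buchberger on the first generating set:
f_1 = -3uv - u + 4/3v - 1, LT = uv.
f_2 = uv^2 + 5v^2 + 9v, LT = uv^2.

S(f_1,f_2): lcm = uv^2. S = 1/3uv - 49/9v^2 - 26/3v.
  leading term uv: subtract (-1/9)·f_1 from 1/3uv - 49/9v^2 - 26/3v → -1/9u - 49/9v^2 - 230/27v - 1/9
  leading term u: no divisor's leading term divides it; move -1/9u to the remainder.
  leading term v^2: no divisor's leading term divides it; move -49/9v^2 to the remainder.
  leading term v: no divisor's leading term divides it; move -230/27v to the remainder.
  leading term 1: no divisor's leading term divides it; move -1/9 to the remainder.
  remainder -1/9u - 49/9v^2 - 230/27v - 1/9 ≠ 0; add g_3 = -1/9u - 49/9v^2 - 230/27v - 1/9 to the basis.

S(f_1,g_3): lcm = uv. S = 1/3u - 49v^3 - 230/3v^2 - 13/9v + 1/3.
  leading term u: subtract (-3)·g_3 from 1/3u - 49v^3 - 230/3v^2 - 13/9v + 1/3 → -49v^3 - 93v^2 - 27v
  leading term v^3: no divisor's leading term divides it; move -49v^3 to the remainder.
  leading term v^2: no divisor's leading term divides it; move -93v^2 to the remainder.
  leading term v: no divisor's leading term divides it; move -27v to the remainder.
  remainder -49v^3 - 93v^2 - 27v ≠ 0; add g_4 = -49v^3 - 93v^2 - 27v to the basis.

The other S-polynomials (S(f_2,g_3), S(f_1,g_4), S(f_2,g_4), S(g_3,g_4)) all reduce to 0 modulo the current basis, so we have a Gröbner basis.
Inter-reduce: drop elements whose leading term is divisible by another's, tail-reduce, and make monic.
Reduced Gröbner basis: {u + 49v^2 + 230/3v + 1, v^3 + 93/49v^2 + 27/49v}.

Buchberger on the second generating set:
h_1 = 6uv + 2u + 16/3v + 2, LT = uv.
h_2 = -7uv^2 - 35v^2 - 63v, LT = uv^2.

S(h_1,h_2): lcm = uv^2. S = 1/3uv - 37/9v^2 - 26/3v.
  leading term uv: subtract (1/18)·h_1 from 1/3uv - 37/9v^2 - 26/3v → -1/9u - 37/9v^2 - 242/27v - 1/9
  leading term u: no divisor's leading term divides it; move -1/9u to the remainder.
  leading term v^2: no divisor's leading term divides it; move -37/9v^2 to the remainder.
  leading term v: no divisor's leading term divides it; move -242/27v to the remainder.
  leading term 1: no divisor's leading term divides it; move -1/9 to the remainder.
  remainder -1/9u - 37/9v^2 - 242/27v - 1/9 ≠ 0; add k_3 = -1/9u - 37/9v^2 - 242/27v - 1/9 to the basis.

S(h_1,k_3): lcm = uv. S = 1/3u - 37v^3 - 242/3v^2 - 1/9v + 1/3.
  leading term u: subtract (-3)·k_3 from 1/3u - 37v^3 - 242/3v^2 - 1/9v + 1/3 → -37v^3 - 93v^2 - 27v
  leading term v^3: no divisor's leading term divides it; move -37v^3 to the remainder.
  leading term v^2: no divisor's leading term divides it; move -93v^2 to the remainder.
  leading term v: no divisor's leading term divides it; move -27v to the remainder.
  remainder -37v^3 - 93v^2 - 27v ≠ 0; add k_4 = -37v^3 - 93v^2 - 27v to the basis.

The other S-polynomials (S(h_2,k_3), S(h_1,k_4), S(h_2,k_4), S(k_3,k_4)) all reduce to 0 modulo the current basis, so we have a Gröbner basis.
Inter-reduce: drop elements whose leading term is divisible by another's, tail-reduce, and make monic.
Reduced Gröbner basis: {u + 37v^2 + 242/3v + 1, v^3 + 93/37v^2 + 27/37v}.

These differ, so the ideals are not equal.
The same test decides containment: I ⊆ J iff every generator of I reduces to 0 modulo a Gröbner basis of J.

No, the ideals differ.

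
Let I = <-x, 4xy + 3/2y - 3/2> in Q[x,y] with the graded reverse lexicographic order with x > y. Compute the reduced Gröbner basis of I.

G = {x, y - 1}

This is the nonlinear analogue of row-reducing a linear system.

f_1 = -x, LT = x.
f_2 = 4xy + 3/2y - 3/2, LT = xy.

S(f_1,f_2): lcm = xy. S = -3/8y + 3/8.
  leading term y: no divisor's leading term divides it; move -3/8y to the remainder.
  leading term 1: no divisor's leading term divides it; move 3/8 to the remainder.
  remainder -3/8y + 3/8 ≠ 0; add g_3 = -3/8y + 3/8 to the basis.

The other S-polynomials (S(f_1,g_3), S(f_2,g_3)) all reduce to 0 modulo the current basis, so we have a Gröbner basis.
Inter-reduce: drop elements whose leading term is divisible by another's, tail-reduce, and make monic.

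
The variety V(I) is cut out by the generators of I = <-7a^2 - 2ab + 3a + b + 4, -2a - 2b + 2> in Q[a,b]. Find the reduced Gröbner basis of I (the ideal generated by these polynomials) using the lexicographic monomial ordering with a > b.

G = {a + b - 1, b^2 - 2b}

This is the nonlinear analogue of row-reducing a linear system.

f_1 = -7a^2 - 2ab + 3a + b + 4, LT = a^2.
f_2 = -2a - 2b + 2, LT = a.

S(f_1,f_2): lcm = a^2. S = -5/7ab + 4/7a - 1/7b - 4/7.
  reduce S modulo (f_1, f_2):
  remainder 5/7b^2 - 10/7b ≠ 0; add g_3 = 5/7b^2 - 10/7b to the basis.

The other S-polynomials (S(f_1,g_3), S(f_2,g_3)) all reduce to 0 modulo the current basis, so we have a Gröbner basis.
Inter-reduce: drop elements whose leading term is divisible by another's, tail-reduce, and make monic.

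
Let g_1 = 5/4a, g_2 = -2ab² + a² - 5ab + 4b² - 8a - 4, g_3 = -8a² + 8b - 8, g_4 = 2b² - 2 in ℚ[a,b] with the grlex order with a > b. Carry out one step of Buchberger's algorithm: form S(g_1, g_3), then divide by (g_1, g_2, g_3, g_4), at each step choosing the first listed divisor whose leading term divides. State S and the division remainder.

lcm(LM(g_1), LM(g_3)) = a².
S = (lcm/LT(g_1))·g_1 − (lcm/LT(g_3))·g_3 = b - 1.
Reduce S modulo (g_1, g_2, g_3, g_4) in that order:
  leading term b: no divisor's leading term divides it; move b to the remainder.
  leading term 1: no divisor's leading term divides it; move -1 to the remainder.
The remainder b - 1 is nonzero, so it would be added as the next basis element.

S(g_1, g_3) = b - 1; remainder on division = b - 1.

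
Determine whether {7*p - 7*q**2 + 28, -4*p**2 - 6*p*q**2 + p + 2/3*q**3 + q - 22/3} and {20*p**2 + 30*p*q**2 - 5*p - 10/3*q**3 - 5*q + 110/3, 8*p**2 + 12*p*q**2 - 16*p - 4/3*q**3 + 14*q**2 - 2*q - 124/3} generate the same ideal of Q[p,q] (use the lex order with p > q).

Yes, the ideals are equal.

Since reduced Gröbner bases are canonical representatives of ideals under a given ordering, it suffices to compute and compare them.
Buchberger on the first generating set:
f_1 = 7*p - 7*q**2 + 28, LT = p.
f_2 = -4*p**2 - 6*p*q**2 + p + 2/3*q**3 + q - 22/3, LT = p**2.

S(f_1,f_2): lcm = p**2. S = -5/2*p*q**2 + 17/4*p + 1/6*q**3 + 1/4*q - 11/6.
  leading term p*q**2: subtract (-5/14*q**2)·f_1 from -5/2*p*q**2 + 17/4*p + 1/6*q**3 + 1/4*q - 11/6 → 17/4*p - 5/2*q**4 + 1/6*q**3 + 10*q**2 + 1/4*q - 11/6
  leading term p: subtract (17/28)·f_1 from 17/4*p - 5/2*q**4 + 1/6*q**3 + 10*q**2 + 1/4*q - 11/6 → -5/2*q**4 + 1/6*q**3 + 57/4*q**2 + 1/4*q - 113/6
  leading term q**4: no divisor's leading term divides it; move -5/2*q**4 to the remainder.
  leading term q**3: no divisor's leading term divides it; move 1/6*q**3 to the remainder.
  leading term q**2: no divisor's leading term divides it; move 57/4*q**2 to the remainder.
  leading term q: no divisor's leading term divides it; move 1/4*q to the remainder.
  leading term 1: no divisor's leading term divides it; move -113/6 to the remainder.
  remainder -5/2*q**4 + 1/6*q**3 + 57/4*q**2 + 1/4*q - 113/6 ≠ 0; add g_3 = -5/2*q**4 + 1/6*q**3 + 57/4*q**2 + 1/4*q - 113/6 to the basis.

The other S-polynomials (S(f_1,g_3), S(f_2,g_3)) all reduce to 0 modulo the current basis, so we have a Gröbner basis.
Inter-reduce: drop elements whose leading term is divisible by another's, tail-reduce, and make monic.
Reduced Gröbner basis: {p - q**2 + 4, q**4 - 1/15*q**3 - 57/10*q**2 - 1/10*q + 113/15}.

Buchberger on the second generating set:
h_1 = 20*p**2 + 30*p*q**2 - 5*p - 10/3*q**3 - 5*q + 110/3, LT = p**2.
h_2 = 8*p**2 + 12*p*q**2 - 16*p - 4/3*q**3 + 14*q**2 - 2*q - 124/3, LT = p**2.

S(h_1,h_2): lcm = p**2. S = 7/4*p - 7/4*q**2 + 7.
  leading term p: no divisor's leading term divides it; move 7/4*p to the remainder.
  leading term q**2: no divisor's leading term divides it; move -7/4*q**2 to the remainder.
  leading term 1: no divisor's leading term divides it; move 7 to the remainder.
  remainder 7/4*p - 7/4*q**2 + 7 ≠ 0; add k_3 = 7/4*p - 7/4*q**2 + 7 to the basis.

S(h_1,k_3): lcm = p**2. S = 5/2*p*q**2 - 17/4*p - 1/6*q**3 - 1/4*q + 11/6.
  leading term p*q**2: subtract (10/7*q**2)·k_3 from 5/2*p*q**2 - 17/4*p - 1/6*q**3 - 1/4*q + 11/6 → -17/4*p + 5/2*q**4 - 1/6*q**3 - 10*q**2 - 1/4*q + 11/6
  leading term p: subtract (-17/7)·k_3 from -17/4*p + 5/2*q**4 - 1/6*q**3 - 10*q**2 - 1/4*q + 11/6 → 5/2*q**4 - 1/6*q**3 - 57/4*q**2 - 1/4*q + 113/6
  leading term q**4: no divisor's leading term divides it; move 5/2*q**4 to the remainder.
  leading term q**3: no divisor's leading term divides it; move -1/6*q**3 to the remainder.
  leading term q**2: no divisor's leading term divides it; move -57/4*q**2 to the remainder.
  leading term q: no divisor's leading term divides it; move -1/4*q to the remainder.
  leading term 1: no divisor's leading term divides it; move 113/6 to the remainder.
  remainder 5/2*q**4 - 1/6*q**3 - 57/4*q**2 - 1/4*q + 113/6 ≠ 0; add k_4 = 5/2*q**4 - 1/6*q**3 - 57/4*q**2 - 1/4*q + 113/6 to the basis.

The other S-polynomials (S(h_2,k_3), S(h_1,k_4), S(h_2,k_4), S(k_3,k_4)) all reduce to 0 modulo the current basis, so we have a Gröbner basis.
Inter-reduce: drop elements whose leading term is divisible by another's, tail-reduce, and make monic.
Reduced Gröbner basis: {p - q**2 + 4, q**4 - 1/15*q**3 - 57/10*q**2 - 1/10*q + 113/15}.

Same reduced basis, so the two generating sets span the same ideal.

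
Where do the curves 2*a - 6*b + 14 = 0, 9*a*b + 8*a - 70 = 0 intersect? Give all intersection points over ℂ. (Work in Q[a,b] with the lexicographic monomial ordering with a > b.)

Compute a lex Gröbner basis by Buchberger's algorithm.
f_1 = 2*a - 6*b + 14, LT = a.
f_2 = 9*a*b + 8*a - 70, LT = a*b.

S(f_1,f_2): lcm = a*b. S = -8/9*a - 3*b**2 + 7*b + 70/9.
  leading term a: subtract (-4/9)·f_1 from -8/9*a - 3*b**2 + 7*b + 70/9 → -3*b**2 + 13/3*b + 14
  leading term b**2: no divisor's leading term divides it; move -3*b**2 to the remainder.
  leading term b: no divisor's leading term divides it; move 13/3*b to the remainder.
  leading term 1: no divisor's leading term divides it; move 14 to the remainder.
  remainder -3*b**2 + 13/3*b + 14 ≠ 0; add h_3 = -3*b**2 + 13/3*b + 14 to the basis.

The other S-polynomials (S(f_1,h_3), S(f_2,h_3)) all reduce to 0 modulo the current basis, so we have a Gröbner basis.
Inter-reduce: drop elements whose leading term is divisible by another's, tail-reduce, and make monic.
Reduced Gröbner basis: {a - 3*b + 7, b**2 - 13/9*b - 14/3}.

From the last basis element, b**2 - 13/9*b - 14/3 = 0, so b takes values in {-14/9, 3}. Each choice, substituted upward through the basis, yields the corresponding point(s) of the solution set.
  b = -14/9: the earlier basis element becomes a + 35/3 = 0, giving a = -35/3 — point (-35/3, -14/9).
  b = 3: the earlier basis element becomes a - 2 = 0, giving a = 2 — point (2, 3).
This is the nonlinear analogue of row-reducing a linear system.

{(-35/3, -14/9), (2, 3)}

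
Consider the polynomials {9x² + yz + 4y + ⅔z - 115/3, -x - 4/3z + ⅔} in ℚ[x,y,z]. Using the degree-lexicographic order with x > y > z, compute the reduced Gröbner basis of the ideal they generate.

G = {yz + 16z² + 4y - 46/3z - 103/3, x + 4/3z - ⅔}

f_1 = 9x² + yz + 4y + ⅔z - 115/3, LT = x².
f_2 = -x - 4/3z + ⅔, LT = x.

S(f_1,f_2): lcm = x². S = -4/3xz + 1/9yz + ⅔x + 4/9y + 2/27z - 115/27.
  leading term xz: subtract (4/3z)·f_2 from -4/3xz + 1/9yz + ⅔x + 4/9y + 2/27z - 115/27 → 1/9yz + 16/9z² + ⅔x + 4/9y - 22/27z - 115/27
  leading term yz: no divisor's leading term divides it; move 1/9yz to the remainder.
  leading term z²: no divisor's leading term divides it; move 16/9z² to the remainder.
  leading term x: subtract (-⅔)·f_2 from ⅔x + 4/9y - 22/27z - 115/27 → 4/9y - 46/27z - 103/27
  leading term y: no divisor's leading term divides it; move 4/9y to the remainder.
  leading term z: no divisor's leading term divides it; move -46/27z to the remainder.
  leading term 1: no divisor's leading term divides it; move -103/27 to the remainder.
  remainder 1/9yz + 16/9z² + 4/9y - 46/27z - 103/27 ≠ 0; add g_3 = 1/9yz + 16/9z² + 4/9y - 46/27z - 103/27 to the basis.

The other S-polynomials (S(f_1,g_3), S(f_2,g_3)) all reduce to 0 modulo the current basis, so we have a Gröbner basis.
Inter-reduce: drop elements whose leading term is divisible by another's, tail-reduce, and make monic.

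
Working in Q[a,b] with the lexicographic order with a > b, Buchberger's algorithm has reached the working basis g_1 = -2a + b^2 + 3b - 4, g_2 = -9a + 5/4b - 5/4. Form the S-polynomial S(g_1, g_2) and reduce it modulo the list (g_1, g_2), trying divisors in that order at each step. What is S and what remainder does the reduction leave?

lcm(LM(g_1), LM(g_2)) = a.
S = (lcm/LT(g_1))·g_1 − (lcm/LT(g_2))·g_2 = -1/2b^2 - 49/36b + 67/36.
Reduce S modulo (g_1, g_2) in that order:
  leading term b^2: no divisor's leading term divides it; move -1/2b^2 to the remainder.
  leading term b: no divisor's leading term divides it; move -49/36b to the remainder.
  leading term 1: no divisor's leading term divides it; move 67/36 to the remainder.
The remainder -1/2b^2 - 49/36b + 67/36 is nonzero, so it would be added as the next basis element.
An S-polynomial is built so that the two leading terms cancel; whether anything survives reduction is exactly the Gröbner-basis criterion.

S(g_1, g_2) = -1/2b^2 - 49/36b + 67/36; remainder on division = -1/2b^2 - 49/36b + 67/36.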